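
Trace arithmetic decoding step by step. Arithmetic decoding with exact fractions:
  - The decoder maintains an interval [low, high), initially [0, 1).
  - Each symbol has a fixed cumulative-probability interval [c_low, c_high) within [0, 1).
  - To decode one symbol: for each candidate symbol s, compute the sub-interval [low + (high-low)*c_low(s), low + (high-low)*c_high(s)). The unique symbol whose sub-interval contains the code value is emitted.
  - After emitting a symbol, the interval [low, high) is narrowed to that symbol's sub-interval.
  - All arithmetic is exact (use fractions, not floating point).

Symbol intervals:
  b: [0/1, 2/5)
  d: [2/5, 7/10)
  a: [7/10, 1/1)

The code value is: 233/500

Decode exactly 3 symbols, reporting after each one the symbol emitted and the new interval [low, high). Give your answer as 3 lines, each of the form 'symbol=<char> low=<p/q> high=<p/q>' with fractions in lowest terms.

Answer: symbol=d low=2/5 high=7/10
symbol=b low=2/5 high=13/25
symbol=d low=56/125 high=121/250

Derivation:
Step 1: interval [0/1, 1/1), width = 1/1 - 0/1 = 1/1
  'b': [0/1 + 1/1*0/1, 0/1 + 1/1*2/5) = [0/1, 2/5)
  'd': [0/1 + 1/1*2/5, 0/1 + 1/1*7/10) = [2/5, 7/10) <- contains code 233/500
  'a': [0/1 + 1/1*7/10, 0/1 + 1/1*1/1) = [7/10, 1/1)
  emit 'd', narrow to [2/5, 7/10)
Step 2: interval [2/5, 7/10), width = 7/10 - 2/5 = 3/10
  'b': [2/5 + 3/10*0/1, 2/5 + 3/10*2/5) = [2/5, 13/25) <- contains code 233/500
  'd': [2/5 + 3/10*2/5, 2/5 + 3/10*7/10) = [13/25, 61/100)
  'a': [2/5 + 3/10*7/10, 2/5 + 3/10*1/1) = [61/100, 7/10)
  emit 'b', narrow to [2/5, 13/25)
Step 3: interval [2/5, 13/25), width = 13/25 - 2/5 = 3/25
  'b': [2/5 + 3/25*0/1, 2/5 + 3/25*2/5) = [2/5, 56/125)
  'd': [2/5 + 3/25*2/5, 2/5 + 3/25*7/10) = [56/125, 121/250) <- contains code 233/500
  'a': [2/5 + 3/25*7/10, 2/5 + 3/25*1/1) = [121/250, 13/25)
  emit 'd', narrow to [56/125, 121/250)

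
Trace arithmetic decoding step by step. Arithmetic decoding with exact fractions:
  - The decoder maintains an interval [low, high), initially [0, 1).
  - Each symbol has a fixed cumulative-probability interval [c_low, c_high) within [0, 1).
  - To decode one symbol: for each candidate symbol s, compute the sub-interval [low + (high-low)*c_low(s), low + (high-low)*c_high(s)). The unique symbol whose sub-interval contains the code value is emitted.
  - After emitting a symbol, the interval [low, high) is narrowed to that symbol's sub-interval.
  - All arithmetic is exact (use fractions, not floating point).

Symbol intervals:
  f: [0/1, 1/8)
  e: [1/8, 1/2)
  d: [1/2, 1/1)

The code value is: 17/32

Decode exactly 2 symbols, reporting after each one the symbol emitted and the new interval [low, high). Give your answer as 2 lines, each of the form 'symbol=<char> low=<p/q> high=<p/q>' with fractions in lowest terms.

Step 1: interval [0/1, 1/1), width = 1/1 - 0/1 = 1/1
  'f': [0/1 + 1/1*0/1, 0/1 + 1/1*1/8) = [0/1, 1/8)
  'e': [0/1 + 1/1*1/8, 0/1 + 1/1*1/2) = [1/8, 1/2)
  'd': [0/1 + 1/1*1/2, 0/1 + 1/1*1/1) = [1/2, 1/1) <- contains code 17/32
  emit 'd', narrow to [1/2, 1/1)
Step 2: interval [1/2, 1/1), width = 1/1 - 1/2 = 1/2
  'f': [1/2 + 1/2*0/1, 1/2 + 1/2*1/8) = [1/2, 9/16) <- contains code 17/32
  'e': [1/2 + 1/2*1/8, 1/2 + 1/2*1/2) = [9/16, 3/4)
  'd': [1/2 + 1/2*1/2, 1/2 + 1/2*1/1) = [3/4, 1/1)
  emit 'f', narrow to [1/2, 9/16)

Answer: symbol=d low=1/2 high=1/1
symbol=f low=1/2 high=9/16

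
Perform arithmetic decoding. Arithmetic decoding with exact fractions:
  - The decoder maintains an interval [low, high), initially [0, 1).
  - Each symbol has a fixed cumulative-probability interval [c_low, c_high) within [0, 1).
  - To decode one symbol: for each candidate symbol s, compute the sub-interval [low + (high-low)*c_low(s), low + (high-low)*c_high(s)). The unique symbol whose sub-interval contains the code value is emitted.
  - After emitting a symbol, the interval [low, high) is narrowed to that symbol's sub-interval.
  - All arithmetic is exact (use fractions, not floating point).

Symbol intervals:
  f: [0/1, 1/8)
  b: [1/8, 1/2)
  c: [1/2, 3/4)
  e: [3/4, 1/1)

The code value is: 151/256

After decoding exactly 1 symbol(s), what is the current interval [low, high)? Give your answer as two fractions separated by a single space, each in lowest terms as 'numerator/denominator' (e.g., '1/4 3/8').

Step 1: interval [0/1, 1/1), width = 1/1 - 0/1 = 1/1
  'f': [0/1 + 1/1*0/1, 0/1 + 1/1*1/8) = [0/1, 1/8)
  'b': [0/1 + 1/1*1/8, 0/1 + 1/1*1/2) = [1/8, 1/2)
  'c': [0/1 + 1/1*1/2, 0/1 + 1/1*3/4) = [1/2, 3/4) <- contains code 151/256
  'e': [0/1 + 1/1*3/4, 0/1 + 1/1*1/1) = [3/4, 1/1)
  emit 'c', narrow to [1/2, 3/4)

Answer: 1/2 3/4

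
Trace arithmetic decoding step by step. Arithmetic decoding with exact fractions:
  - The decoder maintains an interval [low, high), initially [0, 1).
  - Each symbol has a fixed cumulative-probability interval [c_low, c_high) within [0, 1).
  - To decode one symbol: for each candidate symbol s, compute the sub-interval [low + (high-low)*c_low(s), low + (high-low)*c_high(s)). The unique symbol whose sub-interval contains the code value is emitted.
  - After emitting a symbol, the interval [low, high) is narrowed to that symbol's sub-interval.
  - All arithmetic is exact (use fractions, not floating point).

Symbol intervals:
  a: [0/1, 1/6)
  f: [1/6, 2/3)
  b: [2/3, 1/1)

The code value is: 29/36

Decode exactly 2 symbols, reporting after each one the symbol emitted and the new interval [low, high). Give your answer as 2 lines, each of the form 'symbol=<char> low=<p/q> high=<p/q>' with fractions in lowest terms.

Step 1: interval [0/1, 1/1), width = 1/1 - 0/1 = 1/1
  'a': [0/1 + 1/1*0/1, 0/1 + 1/1*1/6) = [0/1, 1/6)
  'f': [0/1 + 1/1*1/6, 0/1 + 1/1*2/3) = [1/6, 2/3)
  'b': [0/1 + 1/1*2/3, 0/1 + 1/1*1/1) = [2/3, 1/1) <- contains code 29/36
  emit 'b', narrow to [2/3, 1/1)
Step 2: interval [2/3, 1/1), width = 1/1 - 2/3 = 1/3
  'a': [2/3 + 1/3*0/1, 2/3 + 1/3*1/6) = [2/3, 13/18)
  'f': [2/3 + 1/3*1/6, 2/3 + 1/3*2/3) = [13/18, 8/9) <- contains code 29/36
  'b': [2/3 + 1/3*2/3, 2/3 + 1/3*1/1) = [8/9, 1/1)
  emit 'f', narrow to [13/18, 8/9)

Answer: symbol=b low=2/3 high=1/1
symbol=f low=13/18 high=8/9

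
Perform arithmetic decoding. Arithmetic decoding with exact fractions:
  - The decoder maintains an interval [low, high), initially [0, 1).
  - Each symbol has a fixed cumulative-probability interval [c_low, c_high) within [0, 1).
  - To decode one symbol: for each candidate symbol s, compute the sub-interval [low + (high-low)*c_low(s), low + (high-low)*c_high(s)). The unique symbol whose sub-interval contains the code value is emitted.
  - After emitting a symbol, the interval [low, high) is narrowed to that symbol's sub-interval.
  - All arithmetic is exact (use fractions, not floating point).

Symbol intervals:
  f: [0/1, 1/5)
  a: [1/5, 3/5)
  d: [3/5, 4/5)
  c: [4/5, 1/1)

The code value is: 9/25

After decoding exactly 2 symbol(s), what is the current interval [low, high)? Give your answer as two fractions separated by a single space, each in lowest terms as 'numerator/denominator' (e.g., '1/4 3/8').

Answer: 7/25 11/25

Derivation:
Step 1: interval [0/1, 1/1), width = 1/1 - 0/1 = 1/1
  'f': [0/1 + 1/1*0/1, 0/1 + 1/1*1/5) = [0/1, 1/5)
  'a': [0/1 + 1/1*1/5, 0/1 + 1/1*3/5) = [1/5, 3/5) <- contains code 9/25
  'd': [0/1 + 1/1*3/5, 0/1 + 1/1*4/5) = [3/5, 4/5)
  'c': [0/1 + 1/1*4/5, 0/1 + 1/1*1/1) = [4/5, 1/1)
  emit 'a', narrow to [1/5, 3/5)
Step 2: interval [1/5, 3/5), width = 3/5 - 1/5 = 2/5
  'f': [1/5 + 2/5*0/1, 1/5 + 2/5*1/5) = [1/5, 7/25)
  'a': [1/5 + 2/5*1/5, 1/5 + 2/5*3/5) = [7/25, 11/25) <- contains code 9/25
  'd': [1/5 + 2/5*3/5, 1/5 + 2/5*4/5) = [11/25, 13/25)
  'c': [1/5 + 2/5*4/5, 1/5 + 2/5*1/1) = [13/25, 3/5)
  emit 'a', narrow to [7/25, 11/25)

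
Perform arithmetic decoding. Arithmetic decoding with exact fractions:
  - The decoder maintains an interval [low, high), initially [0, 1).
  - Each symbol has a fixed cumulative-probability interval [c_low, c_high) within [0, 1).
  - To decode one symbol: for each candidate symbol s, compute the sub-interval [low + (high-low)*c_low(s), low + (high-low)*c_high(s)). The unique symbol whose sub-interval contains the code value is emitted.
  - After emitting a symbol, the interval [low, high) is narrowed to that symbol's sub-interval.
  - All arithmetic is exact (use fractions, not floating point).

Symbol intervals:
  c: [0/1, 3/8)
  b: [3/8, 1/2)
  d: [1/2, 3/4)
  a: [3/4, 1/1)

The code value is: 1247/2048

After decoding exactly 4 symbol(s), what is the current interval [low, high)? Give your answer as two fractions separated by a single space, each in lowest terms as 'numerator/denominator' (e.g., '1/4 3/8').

Step 1: interval [0/1, 1/1), width = 1/1 - 0/1 = 1/1
  'c': [0/1 + 1/1*0/1, 0/1 + 1/1*3/8) = [0/1, 3/8)
  'b': [0/1 + 1/1*3/8, 0/1 + 1/1*1/2) = [3/8, 1/2)
  'd': [0/1 + 1/1*1/2, 0/1 + 1/1*3/4) = [1/2, 3/4) <- contains code 1247/2048
  'a': [0/1 + 1/1*3/4, 0/1 + 1/1*1/1) = [3/4, 1/1)
  emit 'd', narrow to [1/2, 3/4)
Step 2: interval [1/2, 3/4), width = 3/4 - 1/2 = 1/4
  'c': [1/2 + 1/4*0/1, 1/2 + 1/4*3/8) = [1/2, 19/32)
  'b': [1/2 + 1/4*3/8, 1/2 + 1/4*1/2) = [19/32, 5/8) <- contains code 1247/2048
  'd': [1/2 + 1/4*1/2, 1/2 + 1/4*3/4) = [5/8, 11/16)
  'a': [1/2 + 1/4*3/4, 1/2 + 1/4*1/1) = [11/16, 3/4)
  emit 'b', narrow to [19/32, 5/8)
Step 3: interval [19/32, 5/8), width = 5/8 - 19/32 = 1/32
  'c': [19/32 + 1/32*0/1, 19/32 + 1/32*3/8) = [19/32, 155/256)
  'b': [19/32 + 1/32*3/8, 19/32 + 1/32*1/2) = [155/256, 39/64) <- contains code 1247/2048
  'd': [19/32 + 1/32*1/2, 19/32 + 1/32*3/4) = [39/64, 79/128)
  'a': [19/32 + 1/32*3/4, 19/32 + 1/32*1/1) = [79/128, 5/8)
  emit 'b', narrow to [155/256, 39/64)
Step 4: interval [155/256, 39/64), width = 39/64 - 155/256 = 1/256
  'c': [155/256 + 1/256*0/1, 155/256 + 1/256*3/8) = [155/256, 1243/2048)
  'b': [155/256 + 1/256*3/8, 155/256 + 1/256*1/2) = [1243/2048, 311/512)
  'd': [155/256 + 1/256*1/2, 155/256 + 1/256*3/4) = [311/512, 623/1024)
  'a': [155/256 + 1/256*3/4, 155/256 + 1/256*1/1) = [623/1024, 39/64) <- contains code 1247/2048
  emit 'a', narrow to [623/1024, 39/64)

Answer: 623/1024 39/64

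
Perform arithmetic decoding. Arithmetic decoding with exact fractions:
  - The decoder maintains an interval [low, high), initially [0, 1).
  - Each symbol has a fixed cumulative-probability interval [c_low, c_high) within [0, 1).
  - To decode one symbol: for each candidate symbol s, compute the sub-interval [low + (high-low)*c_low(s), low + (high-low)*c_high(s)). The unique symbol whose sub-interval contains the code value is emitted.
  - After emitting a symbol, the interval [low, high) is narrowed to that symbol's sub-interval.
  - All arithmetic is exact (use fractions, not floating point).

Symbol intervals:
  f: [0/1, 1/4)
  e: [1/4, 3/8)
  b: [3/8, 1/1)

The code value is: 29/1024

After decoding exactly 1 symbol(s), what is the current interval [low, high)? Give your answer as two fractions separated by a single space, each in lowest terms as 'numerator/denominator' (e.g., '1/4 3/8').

Step 1: interval [0/1, 1/1), width = 1/1 - 0/1 = 1/1
  'f': [0/1 + 1/1*0/1, 0/1 + 1/1*1/4) = [0/1, 1/4) <- contains code 29/1024
  'e': [0/1 + 1/1*1/4, 0/1 + 1/1*3/8) = [1/4, 3/8)
  'b': [0/1 + 1/1*3/8, 0/1 + 1/1*1/1) = [3/8, 1/1)
  emit 'f', narrow to [0/1, 1/4)

Answer: 0/1 1/4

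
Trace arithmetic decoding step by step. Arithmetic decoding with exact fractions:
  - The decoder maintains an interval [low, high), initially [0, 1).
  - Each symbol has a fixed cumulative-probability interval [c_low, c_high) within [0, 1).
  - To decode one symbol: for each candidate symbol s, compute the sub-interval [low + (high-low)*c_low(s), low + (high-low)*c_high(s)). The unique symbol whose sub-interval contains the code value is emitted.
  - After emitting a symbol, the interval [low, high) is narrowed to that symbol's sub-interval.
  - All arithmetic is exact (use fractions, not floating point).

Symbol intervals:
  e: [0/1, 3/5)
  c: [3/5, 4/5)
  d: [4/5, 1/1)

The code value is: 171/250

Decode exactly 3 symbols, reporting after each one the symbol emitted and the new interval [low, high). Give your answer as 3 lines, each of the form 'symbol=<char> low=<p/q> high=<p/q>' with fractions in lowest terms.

Answer: symbol=c low=3/5 high=4/5
symbol=e low=3/5 high=18/25
symbol=c low=84/125 high=87/125

Derivation:
Step 1: interval [0/1, 1/1), width = 1/1 - 0/1 = 1/1
  'e': [0/1 + 1/1*0/1, 0/1 + 1/1*3/5) = [0/1, 3/5)
  'c': [0/1 + 1/1*3/5, 0/1 + 1/1*4/5) = [3/5, 4/5) <- contains code 171/250
  'd': [0/1 + 1/1*4/5, 0/1 + 1/1*1/1) = [4/5, 1/1)
  emit 'c', narrow to [3/5, 4/5)
Step 2: interval [3/5, 4/5), width = 4/5 - 3/5 = 1/5
  'e': [3/5 + 1/5*0/1, 3/5 + 1/5*3/5) = [3/5, 18/25) <- contains code 171/250
  'c': [3/5 + 1/5*3/5, 3/5 + 1/5*4/5) = [18/25, 19/25)
  'd': [3/5 + 1/5*4/5, 3/5 + 1/5*1/1) = [19/25, 4/5)
  emit 'e', narrow to [3/5, 18/25)
Step 3: interval [3/5, 18/25), width = 18/25 - 3/5 = 3/25
  'e': [3/5 + 3/25*0/1, 3/5 + 3/25*3/5) = [3/5, 84/125)
  'c': [3/5 + 3/25*3/5, 3/5 + 3/25*4/5) = [84/125, 87/125) <- contains code 171/250
  'd': [3/5 + 3/25*4/5, 3/5 + 3/25*1/1) = [87/125, 18/25)
  emit 'c', narrow to [84/125, 87/125)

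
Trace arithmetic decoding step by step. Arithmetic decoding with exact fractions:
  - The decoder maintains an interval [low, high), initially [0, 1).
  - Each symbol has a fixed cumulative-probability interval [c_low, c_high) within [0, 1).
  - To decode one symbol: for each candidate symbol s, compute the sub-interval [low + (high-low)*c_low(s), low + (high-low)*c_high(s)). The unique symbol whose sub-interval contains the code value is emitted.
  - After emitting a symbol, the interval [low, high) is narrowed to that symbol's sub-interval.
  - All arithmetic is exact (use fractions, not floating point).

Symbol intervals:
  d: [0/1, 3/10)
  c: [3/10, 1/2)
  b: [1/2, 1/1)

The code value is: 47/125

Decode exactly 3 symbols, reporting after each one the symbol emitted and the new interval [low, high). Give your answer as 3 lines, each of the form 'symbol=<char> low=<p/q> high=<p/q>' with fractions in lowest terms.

Answer: symbol=c low=3/10 high=1/2
symbol=c low=9/25 high=2/5
symbol=c low=93/250 high=19/50

Derivation:
Step 1: interval [0/1, 1/1), width = 1/1 - 0/1 = 1/1
  'd': [0/1 + 1/1*0/1, 0/1 + 1/1*3/10) = [0/1, 3/10)
  'c': [0/1 + 1/1*3/10, 0/1 + 1/1*1/2) = [3/10, 1/2) <- contains code 47/125
  'b': [0/1 + 1/1*1/2, 0/1 + 1/1*1/1) = [1/2, 1/1)
  emit 'c', narrow to [3/10, 1/2)
Step 2: interval [3/10, 1/2), width = 1/2 - 3/10 = 1/5
  'd': [3/10 + 1/5*0/1, 3/10 + 1/5*3/10) = [3/10, 9/25)
  'c': [3/10 + 1/5*3/10, 3/10 + 1/5*1/2) = [9/25, 2/5) <- contains code 47/125
  'b': [3/10 + 1/5*1/2, 3/10 + 1/5*1/1) = [2/5, 1/2)
  emit 'c', narrow to [9/25, 2/5)
Step 3: interval [9/25, 2/5), width = 2/5 - 9/25 = 1/25
  'd': [9/25 + 1/25*0/1, 9/25 + 1/25*3/10) = [9/25, 93/250)
  'c': [9/25 + 1/25*3/10, 9/25 + 1/25*1/2) = [93/250, 19/50) <- contains code 47/125
  'b': [9/25 + 1/25*1/2, 9/25 + 1/25*1/1) = [19/50, 2/5)
  emit 'c', narrow to [93/250, 19/50)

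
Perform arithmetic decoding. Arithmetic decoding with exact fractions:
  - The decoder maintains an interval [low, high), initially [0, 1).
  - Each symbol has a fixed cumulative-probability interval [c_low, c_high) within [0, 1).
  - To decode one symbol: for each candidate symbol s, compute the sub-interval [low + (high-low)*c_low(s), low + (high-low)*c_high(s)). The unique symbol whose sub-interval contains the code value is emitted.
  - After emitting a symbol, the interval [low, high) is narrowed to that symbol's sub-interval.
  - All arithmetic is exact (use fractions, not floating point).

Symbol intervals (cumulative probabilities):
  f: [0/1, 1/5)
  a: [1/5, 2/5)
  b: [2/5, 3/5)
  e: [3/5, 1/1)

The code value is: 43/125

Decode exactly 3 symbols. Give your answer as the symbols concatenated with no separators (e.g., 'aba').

Step 1: interval [0/1, 1/1), width = 1/1 - 0/1 = 1/1
  'f': [0/1 + 1/1*0/1, 0/1 + 1/1*1/5) = [0/1, 1/5)
  'a': [0/1 + 1/1*1/5, 0/1 + 1/1*2/5) = [1/5, 2/5) <- contains code 43/125
  'b': [0/1 + 1/1*2/5, 0/1 + 1/1*3/5) = [2/5, 3/5)
  'e': [0/1 + 1/1*3/5, 0/1 + 1/1*1/1) = [3/5, 1/1)
  emit 'a', narrow to [1/5, 2/5)
Step 2: interval [1/5, 2/5), width = 2/5 - 1/5 = 1/5
  'f': [1/5 + 1/5*0/1, 1/5 + 1/5*1/5) = [1/5, 6/25)
  'a': [1/5 + 1/5*1/5, 1/5 + 1/5*2/5) = [6/25, 7/25)
  'b': [1/5 + 1/5*2/5, 1/5 + 1/5*3/5) = [7/25, 8/25)
  'e': [1/5 + 1/5*3/5, 1/5 + 1/5*1/1) = [8/25, 2/5) <- contains code 43/125
  emit 'e', narrow to [8/25, 2/5)
Step 3: interval [8/25, 2/5), width = 2/5 - 8/25 = 2/25
  'f': [8/25 + 2/25*0/1, 8/25 + 2/25*1/5) = [8/25, 42/125)
  'a': [8/25 + 2/25*1/5, 8/25 + 2/25*2/5) = [42/125, 44/125) <- contains code 43/125
  'b': [8/25 + 2/25*2/5, 8/25 + 2/25*3/5) = [44/125, 46/125)
  'e': [8/25 + 2/25*3/5, 8/25 + 2/25*1/1) = [46/125, 2/5)
  emit 'a', narrow to [42/125, 44/125)

Answer: aea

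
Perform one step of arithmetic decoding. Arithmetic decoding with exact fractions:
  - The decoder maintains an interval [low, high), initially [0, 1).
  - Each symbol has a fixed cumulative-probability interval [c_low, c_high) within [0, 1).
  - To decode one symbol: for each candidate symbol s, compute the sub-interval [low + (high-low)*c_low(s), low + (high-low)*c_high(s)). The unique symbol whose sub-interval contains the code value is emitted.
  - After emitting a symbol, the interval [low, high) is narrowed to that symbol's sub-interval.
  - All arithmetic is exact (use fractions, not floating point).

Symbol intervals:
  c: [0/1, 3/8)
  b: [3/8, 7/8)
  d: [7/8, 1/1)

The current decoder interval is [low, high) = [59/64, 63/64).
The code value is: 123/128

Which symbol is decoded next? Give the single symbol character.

Answer: b

Derivation:
Interval width = high − low = 63/64 − 59/64 = 1/16
Scaled code = (code − low) / width = (123/128 − 59/64) / 1/16 = 5/8
  c: [0/1, 3/8) 
  b: [3/8, 7/8) ← scaled code falls here ✓
  d: [7/8, 1/1) 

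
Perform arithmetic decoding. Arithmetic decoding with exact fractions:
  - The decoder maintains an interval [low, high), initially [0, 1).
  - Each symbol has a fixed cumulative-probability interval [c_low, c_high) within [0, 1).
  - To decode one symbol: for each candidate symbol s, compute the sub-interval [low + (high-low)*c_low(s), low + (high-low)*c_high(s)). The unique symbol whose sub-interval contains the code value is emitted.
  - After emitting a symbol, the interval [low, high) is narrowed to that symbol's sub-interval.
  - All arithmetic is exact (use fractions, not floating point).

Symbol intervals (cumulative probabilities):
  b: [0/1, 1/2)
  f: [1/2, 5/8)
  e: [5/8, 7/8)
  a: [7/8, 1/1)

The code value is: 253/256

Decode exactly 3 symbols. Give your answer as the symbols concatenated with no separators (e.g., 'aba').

Answer: aab

Derivation:
Step 1: interval [0/1, 1/1), width = 1/1 - 0/1 = 1/1
  'b': [0/1 + 1/1*0/1, 0/1 + 1/1*1/2) = [0/1, 1/2)
  'f': [0/1 + 1/1*1/2, 0/1 + 1/1*5/8) = [1/2, 5/8)
  'e': [0/1 + 1/1*5/8, 0/1 + 1/1*7/8) = [5/8, 7/8)
  'a': [0/1 + 1/1*7/8, 0/1 + 1/1*1/1) = [7/8, 1/1) <- contains code 253/256
  emit 'a', narrow to [7/8, 1/1)
Step 2: interval [7/8, 1/1), width = 1/1 - 7/8 = 1/8
  'b': [7/8 + 1/8*0/1, 7/8 + 1/8*1/2) = [7/8, 15/16)
  'f': [7/8 + 1/8*1/2, 7/8 + 1/8*5/8) = [15/16, 61/64)
  'e': [7/8 + 1/8*5/8, 7/8 + 1/8*7/8) = [61/64, 63/64)
  'a': [7/8 + 1/8*7/8, 7/8 + 1/8*1/1) = [63/64, 1/1) <- contains code 253/256
  emit 'a', narrow to [63/64, 1/1)
Step 3: interval [63/64, 1/1), width = 1/1 - 63/64 = 1/64
  'b': [63/64 + 1/64*0/1, 63/64 + 1/64*1/2) = [63/64, 127/128) <- contains code 253/256
  'f': [63/64 + 1/64*1/2, 63/64 + 1/64*5/8) = [127/128, 509/512)
  'e': [63/64 + 1/64*5/8, 63/64 + 1/64*7/8) = [509/512, 511/512)
  'a': [63/64 + 1/64*7/8, 63/64 + 1/64*1/1) = [511/512, 1/1)
  emit 'b', narrow to [63/64, 127/128)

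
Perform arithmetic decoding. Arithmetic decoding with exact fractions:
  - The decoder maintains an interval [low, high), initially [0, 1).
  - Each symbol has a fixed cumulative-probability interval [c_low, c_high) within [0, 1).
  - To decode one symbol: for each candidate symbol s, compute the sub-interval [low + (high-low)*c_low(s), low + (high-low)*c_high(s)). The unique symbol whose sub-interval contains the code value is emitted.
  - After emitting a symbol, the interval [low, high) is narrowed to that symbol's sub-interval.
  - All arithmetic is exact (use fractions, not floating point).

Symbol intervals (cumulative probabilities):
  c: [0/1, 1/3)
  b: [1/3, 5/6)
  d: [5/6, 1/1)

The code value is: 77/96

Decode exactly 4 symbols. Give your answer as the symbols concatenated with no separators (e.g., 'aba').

Answer: bdbb

Derivation:
Step 1: interval [0/1, 1/1), width = 1/1 - 0/1 = 1/1
  'c': [0/1 + 1/1*0/1, 0/1 + 1/1*1/3) = [0/1, 1/3)
  'b': [0/1 + 1/1*1/3, 0/1 + 1/1*5/6) = [1/3, 5/6) <- contains code 77/96
  'd': [0/1 + 1/1*5/6, 0/1 + 1/1*1/1) = [5/6, 1/1)
  emit 'b', narrow to [1/3, 5/6)
Step 2: interval [1/3, 5/6), width = 5/6 - 1/3 = 1/2
  'c': [1/3 + 1/2*0/1, 1/3 + 1/2*1/3) = [1/3, 1/2)
  'b': [1/3 + 1/2*1/3, 1/3 + 1/2*5/6) = [1/2, 3/4)
  'd': [1/3 + 1/2*5/6, 1/3 + 1/2*1/1) = [3/4, 5/6) <- contains code 77/96
  emit 'd', narrow to [3/4, 5/6)
Step 3: interval [3/4, 5/6), width = 5/6 - 3/4 = 1/12
  'c': [3/4 + 1/12*0/1, 3/4 + 1/12*1/3) = [3/4, 7/9)
  'b': [3/4 + 1/12*1/3, 3/4 + 1/12*5/6) = [7/9, 59/72) <- contains code 77/96
  'd': [3/4 + 1/12*5/6, 3/4 + 1/12*1/1) = [59/72, 5/6)
  emit 'b', narrow to [7/9, 59/72)
Step 4: interval [7/9, 59/72), width = 59/72 - 7/9 = 1/24
  'c': [7/9 + 1/24*0/1, 7/9 + 1/24*1/3) = [7/9, 19/24)
  'b': [7/9 + 1/24*1/3, 7/9 + 1/24*5/6) = [19/24, 13/16) <- contains code 77/96
  'd': [7/9 + 1/24*5/6, 7/9 + 1/24*1/1) = [13/16, 59/72)
  emit 'b', narrow to [19/24, 13/16)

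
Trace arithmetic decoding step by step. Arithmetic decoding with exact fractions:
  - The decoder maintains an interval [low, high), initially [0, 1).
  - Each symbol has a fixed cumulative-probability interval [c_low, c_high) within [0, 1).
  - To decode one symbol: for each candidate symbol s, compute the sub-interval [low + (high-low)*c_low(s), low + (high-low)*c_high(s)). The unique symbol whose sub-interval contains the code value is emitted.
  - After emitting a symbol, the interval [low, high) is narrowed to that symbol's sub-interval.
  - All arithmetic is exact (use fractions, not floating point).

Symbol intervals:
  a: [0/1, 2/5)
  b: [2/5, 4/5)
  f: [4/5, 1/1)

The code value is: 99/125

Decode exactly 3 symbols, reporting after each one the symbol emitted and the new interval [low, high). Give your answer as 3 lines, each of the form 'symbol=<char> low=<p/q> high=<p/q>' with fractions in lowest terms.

Step 1: interval [0/1, 1/1), width = 1/1 - 0/1 = 1/1
  'a': [0/1 + 1/1*0/1, 0/1 + 1/1*2/5) = [0/1, 2/5)
  'b': [0/1 + 1/1*2/5, 0/1 + 1/1*4/5) = [2/5, 4/5) <- contains code 99/125
  'f': [0/1 + 1/1*4/5, 0/1 + 1/1*1/1) = [4/5, 1/1)
  emit 'b', narrow to [2/5, 4/5)
Step 2: interval [2/5, 4/5), width = 4/5 - 2/5 = 2/5
  'a': [2/5 + 2/5*0/1, 2/5 + 2/5*2/5) = [2/5, 14/25)
  'b': [2/5 + 2/5*2/5, 2/5 + 2/5*4/5) = [14/25, 18/25)
  'f': [2/5 + 2/5*4/5, 2/5 + 2/5*1/1) = [18/25, 4/5) <- contains code 99/125
  emit 'f', narrow to [18/25, 4/5)
Step 3: interval [18/25, 4/5), width = 4/5 - 18/25 = 2/25
  'a': [18/25 + 2/25*0/1, 18/25 + 2/25*2/5) = [18/25, 94/125)
  'b': [18/25 + 2/25*2/5, 18/25 + 2/25*4/5) = [94/125, 98/125)
  'f': [18/25 + 2/25*4/5, 18/25 + 2/25*1/1) = [98/125, 4/5) <- contains code 99/125
  emit 'f', narrow to [98/125, 4/5)

Answer: symbol=b low=2/5 high=4/5
symbol=f low=18/25 high=4/5
symbol=f low=98/125 high=4/5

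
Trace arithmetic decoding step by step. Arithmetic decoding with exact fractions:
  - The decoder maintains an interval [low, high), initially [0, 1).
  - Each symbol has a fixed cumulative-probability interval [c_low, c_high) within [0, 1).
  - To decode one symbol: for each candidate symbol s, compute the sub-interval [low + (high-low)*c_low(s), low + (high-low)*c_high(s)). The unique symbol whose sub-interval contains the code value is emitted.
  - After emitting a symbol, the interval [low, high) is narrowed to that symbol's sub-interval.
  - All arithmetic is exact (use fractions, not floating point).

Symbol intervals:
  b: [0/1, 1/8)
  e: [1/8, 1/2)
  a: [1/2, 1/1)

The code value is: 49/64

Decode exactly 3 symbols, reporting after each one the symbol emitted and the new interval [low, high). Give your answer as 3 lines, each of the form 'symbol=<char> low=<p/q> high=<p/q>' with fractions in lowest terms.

Answer: symbol=a low=1/2 high=1/1
symbol=a low=3/4 high=1/1
symbol=b low=3/4 high=25/32

Derivation:
Step 1: interval [0/1, 1/1), width = 1/1 - 0/1 = 1/1
  'b': [0/1 + 1/1*0/1, 0/1 + 1/1*1/8) = [0/1, 1/8)
  'e': [0/1 + 1/1*1/8, 0/1 + 1/1*1/2) = [1/8, 1/2)
  'a': [0/1 + 1/1*1/2, 0/1 + 1/1*1/1) = [1/2, 1/1) <- contains code 49/64
  emit 'a', narrow to [1/2, 1/1)
Step 2: interval [1/2, 1/1), width = 1/1 - 1/2 = 1/2
  'b': [1/2 + 1/2*0/1, 1/2 + 1/2*1/8) = [1/2, 9/16)
  'e': [1/2 + 1/2*1/8, 1/2 + 1/2*1/2) = [9/16, 3/4)
  'a': [1/2 + 1/2*1/2, 1/2 + 1/2*1/1) = [3/4, 1/1) <- contains code 49/64
  emit 'a', narrow to [3/4, 1/1)
Step 3: interval [3/4, 1/1), width = 1/1 - 3/4 = 1/4
  'b': [3/4 + 1/4*0/1, 3/4 + 1/4*1/8) = [3/4, 25/32) <- contains code 49/64
  'e': [3/4 + 1/4*1/8, 3/4 + 1/4*1/2) = [25/32, 7/8)
  'a': [3/4 + 1/4*1/2, 3/4 + 1/4*1/1) = [7/8, 1/1)
  emit 'b', narrow to [3/4, 25/32)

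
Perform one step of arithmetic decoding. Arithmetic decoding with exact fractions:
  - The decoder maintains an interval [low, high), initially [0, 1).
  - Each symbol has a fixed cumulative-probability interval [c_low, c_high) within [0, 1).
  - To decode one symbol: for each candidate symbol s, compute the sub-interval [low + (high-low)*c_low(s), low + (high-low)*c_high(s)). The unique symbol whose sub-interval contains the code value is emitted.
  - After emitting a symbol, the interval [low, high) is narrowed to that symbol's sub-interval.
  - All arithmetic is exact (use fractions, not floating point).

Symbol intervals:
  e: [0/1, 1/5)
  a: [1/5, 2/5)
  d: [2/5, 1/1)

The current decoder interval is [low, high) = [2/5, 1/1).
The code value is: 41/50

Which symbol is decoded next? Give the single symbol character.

Interval width = high − low = 1/1 − 2/5 = 3/5
Scaled code = (code − low) / width = (41/50 − 2/5) / 3/5 = 7/10
  e: [0/1, 1/5) 
  a: [1/5, 2/5) 
  d: [2/5, 1/1) ← scaled code falls here ✓

Answer: d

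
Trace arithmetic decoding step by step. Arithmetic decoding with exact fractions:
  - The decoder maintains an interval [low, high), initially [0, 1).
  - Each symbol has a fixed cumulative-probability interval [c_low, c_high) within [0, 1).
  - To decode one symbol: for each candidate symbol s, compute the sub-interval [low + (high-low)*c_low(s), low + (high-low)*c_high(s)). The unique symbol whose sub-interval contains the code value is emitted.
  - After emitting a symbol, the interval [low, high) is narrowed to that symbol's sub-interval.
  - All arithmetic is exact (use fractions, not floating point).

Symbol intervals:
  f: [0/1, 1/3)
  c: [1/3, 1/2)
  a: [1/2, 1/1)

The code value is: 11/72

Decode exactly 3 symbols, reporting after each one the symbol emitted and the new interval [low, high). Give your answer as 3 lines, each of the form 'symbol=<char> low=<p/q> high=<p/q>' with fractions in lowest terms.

Step 1: interval [0/1, 1/1), width = 1/1 - 0/1 = 1/1
  'f': [0/1 + 1/1*0/1, 0/1 + 1/1*1/3) = [0/1, 1/3) <- contains code 11/72
  'c': [0/1 + 1/1*1/3, 0/1 + 1/1*1/2) = [1/3, 1/2)
  'a': [0/1 + 1/1*1/2, 0/1 + 1/1*1/1) = [1/2, 1/1)
  emit 'f', narrow to [0/1, 1/3)
Step 2: interval [0/1, 1/3), width = 1/3 - 0/1 = 1/3
  'f': [0/1 + 1/3*0/1, 0/1 + 1/3*1/3) = [0/1, 1/9)
  'c': [0/1 + 1/3*1/3, 0/1 + 1/3*1/2) = [1/9, 1/6) <- contains code 11/72
  'a': [0/1 + 1/3*1/2, 0/1 + 1/3*1/1) = [1/6, 1/3)
  emit 'c', narrow to [1/9, 1/6)
Step 3: interval [1/9, 1/6), width = 1/6 - 1/9 = 1/18
  'f': [1/9 + 1/18*0/1, 1/9 + 1/18*1/3) = [1/9, 7/54)
  'c': [1/9 + 1/18*1/3, 1/9 + 1/18*1/2) = [7/54, 5/36)
  'a': [1/9 + 1/18*1/2, 1/9 + 1/18*1/1) = [5/36, 1/6) <- contains code 11/72
  emit 'a', narrow to [5/36, 1/6)

Answer: symbol=f low=0/1 high=1/3
symbol=c low=1/9 high=1/6
symbol=a low=5/36 high=1/6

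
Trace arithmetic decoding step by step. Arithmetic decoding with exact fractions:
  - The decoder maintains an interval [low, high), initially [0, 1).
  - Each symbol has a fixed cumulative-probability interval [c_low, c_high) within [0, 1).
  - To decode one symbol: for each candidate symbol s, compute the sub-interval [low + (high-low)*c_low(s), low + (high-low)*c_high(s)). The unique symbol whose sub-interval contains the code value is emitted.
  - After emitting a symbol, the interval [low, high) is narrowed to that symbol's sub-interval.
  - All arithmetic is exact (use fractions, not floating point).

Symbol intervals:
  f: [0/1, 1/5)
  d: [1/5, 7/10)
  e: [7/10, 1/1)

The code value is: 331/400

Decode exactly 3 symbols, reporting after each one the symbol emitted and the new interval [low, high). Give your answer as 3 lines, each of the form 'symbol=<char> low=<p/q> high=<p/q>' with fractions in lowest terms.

Step 1: interval [0/1, 1/1), width = 1/1 - 0/1 = 1/1
  'f': [0/1 + 1/1*0/1, 0/1 + 1/1*1/5) = [0/1, 1/5)
  'd': [0/1 + 1/1*1/5, 0/1 + 1/1*7/10) = [1/5, 7/10)
  'e': [0/1 + 1/1*7/10, 0/1 + 1/1*1/1) = [7/10, 1/1) <- contains code 331/400
  emit 'e', narrow to [7/10, 1/1)
Step 2: interval [7/10, 1/1), width = 1/1 - 7/10 = 3/10
  'f': [7/10 + 3/10*0/1, 7/10 + 3/10*1/5) = [7/10, 19/25)
  'd': [7/10 + 3/10*1/5, 7/10 + 3/10*7/10) = [19/25, 91/100) <- contains code 331/400
  'e': [7/10 + 3/10*7/10, 7/10 + 3/10*1/1) = [91/100, 1/1)
  emit 'd', narrow to [19/25, 91/100)
Step 3: interval [19/25, 91/100), width = 91/100 - 19/25 = 3/20
  'f': [19/25 + 3/20*0/1, 19/25 + 3/20*1/5) = [19/25, 79/100)
  'd': [19/25 + 3/20*1/5, 19/25 + 3/20*7/10) = [79/100, 173/200) <- contains code 331/400
  'e': [19/25 + 3/20*7/10, 19/25 + 3/20*1/1) = [173/200, 91/100)
  emit 'd', narrow to [79/100, 173/200)

Answer: symbol=e low=7/10 high=1/1
symbol=d low=19/25 high=91/100
symbol=d low=79/100 high=173/200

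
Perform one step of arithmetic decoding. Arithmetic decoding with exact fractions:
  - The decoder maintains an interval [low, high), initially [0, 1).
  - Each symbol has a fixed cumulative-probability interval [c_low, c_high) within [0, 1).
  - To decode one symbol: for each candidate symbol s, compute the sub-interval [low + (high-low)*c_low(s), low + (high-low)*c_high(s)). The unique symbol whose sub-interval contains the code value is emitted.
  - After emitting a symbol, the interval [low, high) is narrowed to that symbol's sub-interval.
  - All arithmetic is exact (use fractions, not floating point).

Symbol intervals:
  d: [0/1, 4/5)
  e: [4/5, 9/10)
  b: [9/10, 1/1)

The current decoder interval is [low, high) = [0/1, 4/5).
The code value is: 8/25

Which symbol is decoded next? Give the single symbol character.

Interval width = high − low = 4/5 − 0/1 = 4/5
Scaled code = (code − low) / width = (8/25 − 0/1) / 4/5 = 2/5
  d: [0/1, 4/5) ← scaled code falls here ✓
  e: [4/5, 9/10) 
  b: [9/10, 1/1) 

Answer: d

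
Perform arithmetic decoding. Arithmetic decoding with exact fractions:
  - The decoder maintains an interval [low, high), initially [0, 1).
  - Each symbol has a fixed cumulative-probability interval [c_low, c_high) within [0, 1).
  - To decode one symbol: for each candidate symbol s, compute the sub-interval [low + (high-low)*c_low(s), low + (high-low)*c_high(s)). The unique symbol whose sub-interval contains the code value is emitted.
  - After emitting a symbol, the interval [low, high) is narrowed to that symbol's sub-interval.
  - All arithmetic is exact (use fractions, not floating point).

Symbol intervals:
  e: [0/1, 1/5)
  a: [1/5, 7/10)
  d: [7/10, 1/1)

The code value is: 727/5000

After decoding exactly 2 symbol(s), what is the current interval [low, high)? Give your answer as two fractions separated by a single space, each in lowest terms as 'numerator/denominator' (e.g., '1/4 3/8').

Step 1: interval [0/1, 1/1), width = 1/1 - 0/1 = 1/1
  'e': [0/1 + 1/1*0/1, 0/1 + 1/1*1/5) = [0/1, 1/5) <- contains code 727/5000
  'a': [0/1 + 1/1*1/5, 0/1 + 1/1*7/10) = [1/5, 7/10)
  'd': [0/1 + 1/1*7/10, 0/1 + 1/1*1/1) = [7/10, 1/1)
  emit 'e', narrow to [0/1, 1/5)
Step 2: interval [0/1, 1/5), width = 1/5 - 0/1 = 1/5
  'e': [0/1 + 1/5*0/1, 0/1 + 1/5*1/5) = [0/1, 1/25)
  'a': [0/1 + 1/5*1/5, 0/1 + 1/5*7/10) = [1/25, 7/50)
  'd': [0/1 + 1/5*7/10, 0/1 + 1/5*1/1) = [7/50, 1/5) <- contains code 727/5000
  emit 'd', narrow to [7/50, 1/5)

Answer: 7/50 1/5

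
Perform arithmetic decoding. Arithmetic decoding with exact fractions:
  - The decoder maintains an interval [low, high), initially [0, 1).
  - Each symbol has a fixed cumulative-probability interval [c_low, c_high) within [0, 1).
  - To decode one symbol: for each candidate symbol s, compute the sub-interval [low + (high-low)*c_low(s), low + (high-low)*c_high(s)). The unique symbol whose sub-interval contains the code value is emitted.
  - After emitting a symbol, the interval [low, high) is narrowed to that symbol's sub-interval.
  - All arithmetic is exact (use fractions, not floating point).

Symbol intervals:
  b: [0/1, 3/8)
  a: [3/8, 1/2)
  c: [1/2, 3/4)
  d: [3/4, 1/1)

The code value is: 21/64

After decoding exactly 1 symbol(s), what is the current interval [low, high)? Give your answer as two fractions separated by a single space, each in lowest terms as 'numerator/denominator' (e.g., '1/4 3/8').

Step 1: interval [0/1, 1/1), width = 1/1 - 0/1 = 1/1
  'b': [0/1 + 1/1*0/1, 0/1 + 1/1*3/8) = [0/1, 3/8) <- contains code 21/64
  'a': [0/1 + 1/1*3/8, 0/1 + 1/1*1/2) = [3/8, 1/2)
  'c': [0/1 + 1/1*1/2, 0/1 + 1/1*3/4) = [1/2, 3/4)
  'd': [0/1 + 1/1*3/4, 0/1 + 1/1*1/1) = [3/4, 1/1)
  emit 'b', narrow to [0/1, 3/8)

Answer: 0/1 3/8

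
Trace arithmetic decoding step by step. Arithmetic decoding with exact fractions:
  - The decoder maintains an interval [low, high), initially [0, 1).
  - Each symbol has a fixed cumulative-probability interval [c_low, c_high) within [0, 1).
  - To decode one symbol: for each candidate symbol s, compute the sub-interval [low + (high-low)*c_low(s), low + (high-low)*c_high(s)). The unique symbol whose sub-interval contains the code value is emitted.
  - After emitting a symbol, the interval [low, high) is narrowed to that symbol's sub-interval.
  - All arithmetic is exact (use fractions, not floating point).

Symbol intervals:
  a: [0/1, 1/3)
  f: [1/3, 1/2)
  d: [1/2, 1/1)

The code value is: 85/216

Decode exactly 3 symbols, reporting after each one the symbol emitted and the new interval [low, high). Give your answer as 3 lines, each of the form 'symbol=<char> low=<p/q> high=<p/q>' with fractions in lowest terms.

Answer: symbol=f low=1/3 high=1/2
symbol=f low=7/18 high=5/12
symbol=a low=7/18 high=43/108

Derivation:
Step 1: interval [0/1, 1/1), width = 1/1 - 0/1 = 1/1
  'a': [0/1 + 1/1*0/1, 0/1 + 1/1*1/3) = [0/1, 1/3)
  'f': [0/1 + 1/1*1/3, 0/1 + 1/1*1/2) = [1/3, 1/2) <- contains code 85/216
  'd': [0/1 + 1/1*1/2, 0/1 + 1/1*1/1) = [1/2, 1/1)
  emit 'f', narrow to [1/3, 1/2)
Step 2: interval [1/3, 1/2), width = 1/2 - 1/3 = 1/6
  'a': [1/3 + 1/6*0/1, 1/3 + 1/6*1/3) = [1/3, 7/18)
  'f': [1/3 + 1/6*1/3, 1/3 + 1/6*1/2) = [7/18, 5/12) <- contains code 85/216
  'd': [1/3 + 1/6*1/2, 1/3 + 1/6*1/1) = [5/12, 1/2)
  emit 'f', narrow to [7/18, 5/12)
Step 3: interval [7/18, 5/12), width = 5/12 - 7/18 = 1/36
  'a': [7/18 + 1/36*0/1, 7/18 + 1/36*1/3) = [7/18, 43/108) <- contains code 85/216
  'f': [7/18 + 1/36*1/3, 7/18 + 1/36*1/2) = [43/108, 29/72)
  'd': [7/18 + 1/36*1/2, 7/18 + 1/36*1/1) = [29/72, 5/12)
  emit 'a', narrow to [7/18, 43/108)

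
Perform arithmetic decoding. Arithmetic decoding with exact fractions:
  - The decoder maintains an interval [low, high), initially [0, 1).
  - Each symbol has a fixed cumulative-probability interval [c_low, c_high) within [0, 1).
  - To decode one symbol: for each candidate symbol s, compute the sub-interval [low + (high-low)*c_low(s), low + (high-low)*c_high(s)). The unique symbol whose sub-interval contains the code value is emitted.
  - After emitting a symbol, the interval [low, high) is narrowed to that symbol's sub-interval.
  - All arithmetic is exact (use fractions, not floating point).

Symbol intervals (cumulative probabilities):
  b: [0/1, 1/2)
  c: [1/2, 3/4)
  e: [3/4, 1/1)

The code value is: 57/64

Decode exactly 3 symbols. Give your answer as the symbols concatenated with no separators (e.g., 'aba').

Answer: ecb

Derivation:
Step 1: interval [0/1, 1/1), width = 1/1 - 0/1 = 1/1
  'b': [0/1 + 1/1*0/1, 0/1 + 1/1*1/2) = [0/1, 1/2)
  'c': [0/1 + 1/1*1/2, 0/1 + 1/1*3/4) = [1/2, 3/4)
  'e': [0/1 + 1/1*3/4, 0/1 + 1/1*1/1) = [3/4, 1/1) <- contains code 57/64
  emit 'e', narrow to [3/4, 1/1)
Step 2: interval [3/4, 1/1), width = 1/1 - 3/4 = 1/4
  'b': [3/4 + 1/4*0/1, 3/4 + 1/4*1/2) = [3/4, 7/8)
  'c': [3/4 + 1/4*1/2, 3/4 + 1/4*3/4) = [7/8, 15/16) <- contains code 57/64
  'e': [3/4 + 1/4*3/4, 3/4 + 1/4*1/1) = [15/16, 1/1)
  emit 'c', narrow to [7/8, 15/16)
Step 3: interval [7/8, 15/16), width = 15/16 - 7/8 = 1/16
  'b': [7/8 + 1/16*0/1, 7/8 + 1/16*1/2) = [7/8, 29/32) <- contains code 57/64
  'c': [7/8 + 1/16*1/2, 7/8 + 1/16*3/4) = [29/32, 59/64)
  'e': [7/8 + 1/16*3/4, 7/8 + 1/16*1/1) = [59/64, 15/16)
  emit 'b', narrow to [7/8, 29/32)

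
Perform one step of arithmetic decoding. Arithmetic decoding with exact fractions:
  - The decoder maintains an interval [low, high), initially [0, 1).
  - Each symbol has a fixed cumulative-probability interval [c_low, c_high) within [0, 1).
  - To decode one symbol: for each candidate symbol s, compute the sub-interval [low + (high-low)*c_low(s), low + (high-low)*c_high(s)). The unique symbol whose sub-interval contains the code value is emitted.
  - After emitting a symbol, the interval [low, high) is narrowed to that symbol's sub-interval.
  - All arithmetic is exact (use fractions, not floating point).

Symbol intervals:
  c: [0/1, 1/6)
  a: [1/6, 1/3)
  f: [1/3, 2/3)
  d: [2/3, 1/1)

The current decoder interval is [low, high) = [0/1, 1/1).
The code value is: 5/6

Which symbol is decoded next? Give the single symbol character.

Interval width = high − low = 1/1 − 0/1 = 1/1
Scaled code = (code − low) / width = (5/6 − 0/1) / 1/1 = 5/6
  c: [0/1, 1/6) 
  a: [1/6, 1/3) 
  f: [1/3, 2/3) 
  d: [2/3, 1/1) ← scaled code falls here ✓

Answer: d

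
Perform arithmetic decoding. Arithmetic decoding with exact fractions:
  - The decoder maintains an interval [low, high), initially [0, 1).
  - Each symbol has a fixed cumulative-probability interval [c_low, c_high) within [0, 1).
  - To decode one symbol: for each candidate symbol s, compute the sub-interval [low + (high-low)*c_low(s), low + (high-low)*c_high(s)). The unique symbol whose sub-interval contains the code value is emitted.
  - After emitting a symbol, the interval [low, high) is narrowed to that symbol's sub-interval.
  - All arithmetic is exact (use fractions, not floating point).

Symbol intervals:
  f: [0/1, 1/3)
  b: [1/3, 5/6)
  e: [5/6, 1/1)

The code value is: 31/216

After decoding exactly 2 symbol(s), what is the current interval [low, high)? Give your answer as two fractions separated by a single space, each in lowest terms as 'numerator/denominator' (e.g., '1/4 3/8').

Step 1: interval [0/1, 1/1), width = 1/1 - 0/1 = 1/1
  'f': [0/1 + 1/1*0/1, 0/1 + 1/1*1/3) = [0/1, 1/3) <- contains code 31/216
  'b': [0/1 + 1/1*1/3, 0/1 + 1/1*5/6) = [1/3, 5/6)
  'e': [0/1 + 1/1*5/6, 0/1 + 1/1*1/1) = [5/6, 1/1)
  emit 'f', narrow to [0/1, 1/3)
Step 2: interval [0/1, 1/3), width = 1/3 - 0/1 = 1/3
  'f': [0/1 + 1/3*0/1, 0/1 + 1/3*1/3) = [0/1, 1/9)
  'b': [0/1 + 1/3*1/3, 0/1 + 1/3*5/6) = [1/9, 5/18) <- contains code 31/216
  'e': [0/1 + 1/3*5/6, 0/1 + 1/3*1/1) = [5/18, 1/3)
  emit 'b', narrow to [1/9, 5/18)

Answer: 1/9 5/18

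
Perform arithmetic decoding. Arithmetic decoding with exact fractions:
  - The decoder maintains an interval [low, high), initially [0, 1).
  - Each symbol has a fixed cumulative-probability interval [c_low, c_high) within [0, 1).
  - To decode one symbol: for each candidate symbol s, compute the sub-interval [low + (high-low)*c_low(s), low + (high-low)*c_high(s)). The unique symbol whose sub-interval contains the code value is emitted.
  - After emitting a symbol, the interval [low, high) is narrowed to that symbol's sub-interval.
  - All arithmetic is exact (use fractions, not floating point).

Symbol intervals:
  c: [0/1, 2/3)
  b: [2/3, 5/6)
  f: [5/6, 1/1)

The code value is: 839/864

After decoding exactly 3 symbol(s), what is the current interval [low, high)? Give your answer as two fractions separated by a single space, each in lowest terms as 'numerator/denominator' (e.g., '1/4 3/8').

Step 1: interval [0/1, 1/1), width = 1/1 - 0/1 = 1/1
  'c': [0/1 + 1/1*0/1, 0/1 + 1/1*2/3) = [0/1, 2/3)
  'b': [0/1 + 1/1*2/3, 0/1 + 1/1*5/6) = [2/3, 5/6)
  'f': [0/1 + 1/1*5/6, 0/1 + 1/1*1/1) = [5/6, 1/1) <- contains code 839/864
  emit 'f', narrow to [5/6, 1/1)
Step 2: interval [5/6, 1/1), width = 1/1 - 5/6 = 1/6
  'c': [5/6 + 1/6*0/1, 5/6 + 1/6*2/3) = [5/6, 17/18)
  'b': [5/6 + 1/6*2/3, 5/6 + 1/6*5/6) = [17/18, 35/36) <- contains code 839/864
  'f': [5/6 + 1/6*5/6, 5/6 + 1/6*1/1) = [35/36, 1/1)
  emit 'b', narrow to [17/18, 35/36)
Step 3: interval [17/18, 35/36), width = 35/36 - 17/18 = 1/36
  'c': [17/18 + 1/36*0/1, 17/18 + 1/36*2/3) = [17/18, 26/27)
  'b': [17/18 + 1/36*2/3, 17/18 + 1/36*5/6) = [26/27, 209/216)
  'f': [17/18 + 1/36*5/6, 17/18 + 1/36*1/1) = [209/216, 35/36) <- contains code 839/864
  emit 'f', narrow to [209/216, 35/36)

Answer: 209/216 35/36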